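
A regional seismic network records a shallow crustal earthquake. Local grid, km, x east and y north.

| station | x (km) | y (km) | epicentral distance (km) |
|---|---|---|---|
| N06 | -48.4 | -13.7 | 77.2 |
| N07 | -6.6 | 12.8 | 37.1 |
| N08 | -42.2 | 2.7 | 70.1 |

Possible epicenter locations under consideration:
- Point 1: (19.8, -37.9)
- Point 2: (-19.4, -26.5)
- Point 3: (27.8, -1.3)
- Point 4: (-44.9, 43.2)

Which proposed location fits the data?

For each candidate, compare |candidate − station| to the reported distance:
Point 1: residuals N06 4.8, N07 20.1, N08 4.0 → max 20.1 km
Point 2: residuals N06 45.5, N07 4.2, N08 33.1 → max 45.5 km
Point 3: residuals N06 0.0, N07 0.1, N08 0.0 → max 0.1 km
Point 4: residuals N06 20.2, N07 11.8, N08 29.5 → max 29.5 km
Only Point 3 has all residuals ≈ 0.

Point 3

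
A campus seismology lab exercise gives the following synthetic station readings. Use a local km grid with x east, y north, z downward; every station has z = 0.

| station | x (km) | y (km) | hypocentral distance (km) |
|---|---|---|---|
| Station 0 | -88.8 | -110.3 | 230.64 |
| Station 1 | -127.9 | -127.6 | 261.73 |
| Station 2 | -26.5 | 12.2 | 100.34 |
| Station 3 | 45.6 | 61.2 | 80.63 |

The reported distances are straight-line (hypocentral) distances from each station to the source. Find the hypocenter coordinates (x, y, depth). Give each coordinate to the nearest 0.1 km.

x ≈ -10.9 km, y ≈ 103.2 km, depth ≈ 39.3 km

Each station gives a sphere (x−x_i)² + (y−y_i)² + z² = d_i² (stations at z=0).
Subtracting the Station 0 sphere from Station 1 and Station 2: z² cancels, leaving linear equations in x and y:
-78.2 x − 34.6 y = -2719.14
124.6 x + 245.0 y = 23926.25
Solving: x ≈ -10.888, y ≈ 103.195 km (keep extra digits for the depth step; rounded: -10.9, 103.2).
Then from the Station 0 sphere: z² = 230.64² − (x + 88.8)² − (y + 110.3)² with x = -10.888, y = 103.195, so z ≈ 39.299 ≈ 39.3 km.
Check against Station 3 (with the unrounded solution): distance 80.61 ≈ 80.63 km. ✓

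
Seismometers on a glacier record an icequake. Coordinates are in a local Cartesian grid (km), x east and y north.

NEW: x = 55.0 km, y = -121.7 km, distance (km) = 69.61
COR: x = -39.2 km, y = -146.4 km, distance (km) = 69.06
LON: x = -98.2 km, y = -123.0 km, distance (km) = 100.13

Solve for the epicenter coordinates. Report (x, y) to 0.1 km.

Circle about each station: (x − 55.0)² + (y + 121.7)² = 69.61²; (x + 39.2)² + (y + 146.4)² = 69.06²; (x + 98.2)² + (y + 123.0)² = 100.13².
Subtracting pairs of circle equations eliminates x²+y² and gives linear equations (the radical axes):
-188.4 x − 49.4 y = 5209.98
-306.4 x − 2.6 y = 1755.89
Solving the 2×2 system: x ≈ -5.0, y ≈ -86.4 km.

x ≈ -5.0 km, y ≈ -86.4 km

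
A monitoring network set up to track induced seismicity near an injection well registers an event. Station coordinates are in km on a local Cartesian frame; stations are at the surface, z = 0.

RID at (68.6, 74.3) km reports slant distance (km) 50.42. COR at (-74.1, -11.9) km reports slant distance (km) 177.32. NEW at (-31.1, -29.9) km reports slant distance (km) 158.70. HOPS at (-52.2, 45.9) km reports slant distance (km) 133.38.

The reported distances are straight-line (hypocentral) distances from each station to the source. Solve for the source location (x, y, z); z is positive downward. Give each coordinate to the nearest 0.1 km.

x ≈ 65.1 km, y ≈ 86.5 km, depth ≈ 48.8 km

Each station gives a sphere (x−x_i)² + (y−y_i)² + z² = d_i² (stations at z=0).
Subtracting the RID sphere from COR and NEW: z² cancels, leaving linear equations in x and y:
-285.4 x − 172.4 y = -33494.24
-199.4 x − 208.4 y = -31008.74
Solving: x ≈ 65.109, y ≈ 86.497 km (keep extra digits for the depth step; rounded: 65.1, 86.5).
Then from the RID sphere: z² = 50.42² − (x − 68.6)² − (y − 74.3)² with x = 65.109, y = 86.497, so z ≈ 48.798 ≈ 48.8 km.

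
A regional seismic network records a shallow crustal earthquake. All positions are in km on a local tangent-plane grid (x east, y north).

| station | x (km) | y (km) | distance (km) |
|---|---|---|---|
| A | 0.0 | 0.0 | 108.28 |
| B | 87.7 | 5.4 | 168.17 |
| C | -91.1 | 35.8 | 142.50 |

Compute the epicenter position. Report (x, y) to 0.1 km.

Circle about each station: x² + y² = 108.28²; (x − 87.7)² + (y − 5.4)² = 168.17²; (x + 91.1)² + (y − 35.8)² = 142.50².
Subtracting the A equation from the B and C equations removes the quadratic terms:
175.4 x + 10.8 y = -8836.14
-182.2 x + 71.6 y = 999.16
Solving the 2×2 system: x ≈ -44.3, y ≈ -98.8 km.

(-44.3, -98.8)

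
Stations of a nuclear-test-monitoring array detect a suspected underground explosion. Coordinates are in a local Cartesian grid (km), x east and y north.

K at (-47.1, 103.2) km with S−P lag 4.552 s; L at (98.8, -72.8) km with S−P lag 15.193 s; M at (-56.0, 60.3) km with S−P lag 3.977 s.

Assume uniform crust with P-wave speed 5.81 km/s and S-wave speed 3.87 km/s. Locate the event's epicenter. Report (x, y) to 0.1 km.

Distance from S−P lag: d = Δt · v_P v_S / (v_P − v_S) = Δt · (5.81·3.87)/(5.81−3.87) ≈ 11.5901·Δt.
So d_K = 52.76, d_L = 176.09, d_M = 46.09 km.
Circle about each station: (x + 47.1)² + (y − 103.2)² = 52.76²; (x − 98.8)² + (y + 72.8)² = 176.09²; (x + 56.0)² + (y − 60.3)² = 46.09².
Subtracting pairs of circle equations eliminates x²+y² and gives linear equations (the radical axes):
291.8 x − 352.0 y = -26031.44
-17.8 x − 85.8 y = -5437.23
Solving the 2×2 system: x ≈ -10.2, y ≈ 65.5 km.

x ≈ -10.2 km, y ≈ 65.5 km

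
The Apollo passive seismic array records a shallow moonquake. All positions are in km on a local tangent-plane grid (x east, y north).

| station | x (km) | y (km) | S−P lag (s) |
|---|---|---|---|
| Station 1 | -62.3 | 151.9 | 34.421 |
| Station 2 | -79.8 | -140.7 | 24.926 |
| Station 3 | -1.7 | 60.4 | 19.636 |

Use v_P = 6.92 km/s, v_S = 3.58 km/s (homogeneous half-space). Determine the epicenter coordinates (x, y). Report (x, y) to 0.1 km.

Distance from S−P lag: d = Δt · v_P v_S / (v_P − v_S) = Δt · (6.92·3.58)/(6.92−3.58) ≈ 7.4172·Δt.
So d_Station 1 = 255.31, d_Station 2 = 184.88, d_Station 3 = 145.65 km.
Circle about each station: (x + 62.3)² + (y − 151.9)² = 255.31²; (x + 79.8)² + (y + 140.7)² = 184.88²; (x + 1.7)² + (y − 60.4)² = 145.65².
Subtracting the Station 1 equation from the Station 2 and Station 3 equations removes the quadratic terms:
-35.0 x − 585.2 y = 30212.21
121.2 x − 183.0 y = 20665.42
Solving the 2×2 system: x ≈ 84.9, y ≈ -56.7 km.

84.9 km east, -56.7 km north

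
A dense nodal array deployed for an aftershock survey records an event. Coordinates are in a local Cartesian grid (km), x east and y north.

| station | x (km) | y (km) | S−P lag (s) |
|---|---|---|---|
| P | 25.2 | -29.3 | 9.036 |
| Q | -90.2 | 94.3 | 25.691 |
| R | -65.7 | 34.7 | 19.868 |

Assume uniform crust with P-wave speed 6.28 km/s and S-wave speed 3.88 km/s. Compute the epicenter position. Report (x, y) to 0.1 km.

x ≈ 87.0 km, y ≈ -97.1 km

Distance from S−P lag: d = Δt · v_P v_S / (v_P − v_S) = Δt · (6.28·3.88)/(6.28−3.88) ≈ 10.1527·Δt.
So d_P = 91.74, d_Q = 260.83, d_R = 201.71 km.
Circle about each station: (x − 25.2)² + (y + 29.3)² = 91.74²; (x + 90.2)² + (y − 94.3)² = 260.83²; (x + 65.7)² + (y − 34.7)² = 201.71².
Subtracting the P equation from the Q and R equations removes the quadratic terms:
-230.8 x + 247.2 y = -44081.06
-181.8 x + 128.0 y = -28243.65
Solving the 2×2 system: x ≈ 87.0, y ≈ -97.1 km.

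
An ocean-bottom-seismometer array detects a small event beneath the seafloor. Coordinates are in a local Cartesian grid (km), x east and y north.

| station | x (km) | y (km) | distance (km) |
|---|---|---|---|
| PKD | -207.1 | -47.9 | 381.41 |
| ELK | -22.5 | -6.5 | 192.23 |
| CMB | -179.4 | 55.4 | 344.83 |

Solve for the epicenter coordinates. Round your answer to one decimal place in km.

(164.9, 36.3)

Circle about each station: (x + 207.1)² + (y + 47.9)² = 381.41²; (x + 22.5)² + (y + 6.5)² = 192.23²; (x + 179.4)² + (y − 55.4)² = 344.83².
Subtracting the PKD equation from the ELK and CMB equations removes the quadratic terms:
369.2 x + 82.8 y = 63884.90
55.4 x + 206.6 y = 16634.56
Solving the 2×2 system: x ≈ 164.9, y ≈ 36.3 km.
Check against PKD (with the unrounded x, y): √((x + 207.1)²+(y + 47.9)²) = 381.41 ≈ 381.41 km. ✓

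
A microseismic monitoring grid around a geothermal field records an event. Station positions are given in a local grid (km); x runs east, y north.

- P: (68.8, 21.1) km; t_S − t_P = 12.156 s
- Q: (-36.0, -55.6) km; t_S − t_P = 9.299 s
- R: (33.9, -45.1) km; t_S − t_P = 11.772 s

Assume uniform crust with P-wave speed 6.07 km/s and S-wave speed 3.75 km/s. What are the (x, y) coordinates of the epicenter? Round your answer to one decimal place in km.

Distance from S−P lag: d = Δt · v_P v_S / (v_P − v_S) = Δt · (6.07·3.75)/(6.07−3.75) ≈ 9.8114·Δt.
So d_P = 119.27, d_Q = 91.24, d_R = 115.50 km.
Circle about each station: (x − 68.8)² + (y − 21.1)² = 119.27²; (x + 36.0)² + (y + 55.6)² = 91.24²; (x − 33.9)² + (y + 45.1)² = 115.50².
Subtracting the P equation from the Q and R equations removes the quadratic terms:
-209.6 x − 153.4 y = 5109.31
-69.8 x − 132.4 y = -1110.35
Solving the 2×2 system: x ≈ -49.7, y ≈ 34.6 km.
Check against P (with the unrounded x, y): √((x − 68.8)²+(y − 21.1)²) = 119.25 ≈ 119.27 km. ✓

-49.7 km east, 34.6 km north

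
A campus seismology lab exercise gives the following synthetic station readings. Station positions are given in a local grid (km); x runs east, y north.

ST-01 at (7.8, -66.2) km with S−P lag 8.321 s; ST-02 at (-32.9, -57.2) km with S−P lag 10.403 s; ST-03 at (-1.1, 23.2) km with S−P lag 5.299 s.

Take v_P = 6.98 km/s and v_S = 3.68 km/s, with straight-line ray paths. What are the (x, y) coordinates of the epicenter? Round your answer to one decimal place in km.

x ≈ 29.0 km, y ≈ -5.0 km

Distance from S−P lag: d = Δt · v_P v_S / (v_P − v_S) = Δt · (6.98·3.68)/(6.98−3.68) ≈ 7.7838·Δt.
So d_ST-01 = 64.77, d_ST-02 = 80.97, d_ST-03 = 41.25 km.
Circle about each station: (x − 7.8)² + (y + 66.2)² = 64.77²; (x + 32.9)² + (y + 57.2)² = 80.97²; (x + 1.1)² + (y − 23.2)² = 41.25².
Subtracting the ST-01 equation from the ST-02 and ST-03 equations removes the quadratic terms:
-81.4 x + 18.0 y = -2450.02
-17.8 x + 178.8 y = -1410.24
Solving the 2×2 system: x ≈ 29.0, y ≈ -5.0 km.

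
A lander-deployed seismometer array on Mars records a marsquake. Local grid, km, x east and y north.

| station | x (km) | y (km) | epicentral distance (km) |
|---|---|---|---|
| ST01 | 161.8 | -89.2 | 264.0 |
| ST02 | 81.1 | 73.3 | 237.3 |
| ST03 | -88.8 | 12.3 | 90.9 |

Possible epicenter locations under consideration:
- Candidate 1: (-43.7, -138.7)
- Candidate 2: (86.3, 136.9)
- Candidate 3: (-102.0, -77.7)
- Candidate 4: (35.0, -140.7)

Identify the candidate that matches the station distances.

For each candidate, compare |candidate − station| to the reported distance:
Candidate 1: residuals ST01 52.6, ST02 8.7, ST03 66.7 → max 66.7 km
Candidate 2: residuals ST01 25.6, ST02 173.5, ST03 124.0 → max 173.5 km
Candidate 3: residuals ST01 0.1, ST02 0.0, ST03 0.1 → max 0.1 km
Candidate 4: residuals ST01 127.1, ST02 18.4, ST03 105.9 → max 127.1 km
Only Candidate 3 has all residuals ≈ 0.

Candidate 3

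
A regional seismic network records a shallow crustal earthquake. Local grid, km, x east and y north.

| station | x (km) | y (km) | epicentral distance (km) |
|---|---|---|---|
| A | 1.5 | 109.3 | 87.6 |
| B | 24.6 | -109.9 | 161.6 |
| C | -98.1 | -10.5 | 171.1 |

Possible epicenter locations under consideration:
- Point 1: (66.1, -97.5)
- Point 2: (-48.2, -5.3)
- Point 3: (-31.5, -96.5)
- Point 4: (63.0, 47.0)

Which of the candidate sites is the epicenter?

Point 4

For each candidate, compare |candidate − station| to the reported distance:
Point 1: residuals A 129.1, B 118.3, C 14.7 → max 129.1 km
Point 2: residuals A 37.3, B 34.2, C 120.9 → max 120.9 km
Point 3: residuals A 120.8, B 103.9, C 62.3 → max 120.8 km
Point 4: residuals A 0.1, B 0.1, C 0.0 → max 0.1 km
Only Point 4 has all residuals ≈ 0.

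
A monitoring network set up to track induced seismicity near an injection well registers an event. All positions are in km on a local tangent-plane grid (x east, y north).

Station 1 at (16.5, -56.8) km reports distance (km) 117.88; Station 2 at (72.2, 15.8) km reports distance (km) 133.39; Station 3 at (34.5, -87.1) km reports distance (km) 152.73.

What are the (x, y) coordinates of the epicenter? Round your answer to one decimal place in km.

Circle about each station: (x − 16.5)² + (y + 56.8)² = 117.88²; (x − 72.2)² + (y − 15.8)² = 133.39²; (x − 34.5)² + (y + 87.1)² = 152.73².
Subtracting the Station 1 equation from the Station 2 and Station 3 equations removes the quadratic terms:
111.4 x + 145.2 y = -1933.21
36.0 x − 60.6 y = -4152.59
Solving the 2×2 system: x ≈ -60.1, y ≈ 32.8 km.
Check against Station 1 (with the unrounded x, y): √((x − 16.5)²+(y + 56.8)²) = 117.90 ≈ 117.88 km. ✓

x ≈ -60.1 km, y ≈ 32.8 km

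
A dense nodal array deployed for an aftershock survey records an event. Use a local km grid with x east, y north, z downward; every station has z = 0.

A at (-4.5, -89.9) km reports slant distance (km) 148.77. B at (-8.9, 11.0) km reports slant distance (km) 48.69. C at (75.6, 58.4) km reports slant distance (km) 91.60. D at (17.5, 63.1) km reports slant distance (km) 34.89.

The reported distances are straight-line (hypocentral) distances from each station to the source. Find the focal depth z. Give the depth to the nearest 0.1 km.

Each station gives a sphere (x−x_i)² + (y−y_i)² + z² = d_i² (stations at z=0).
Subtracting the A sphere from B and C: z² cancels, leaving linear equations in x and y:
-8.8 x + 201.8 y = 11859.75
160.2 x + 296.6 y = 14765.61
Solving: x ≈ -15.396, y ≈ 58.098 km (keep extra digits for the depth step; rounded: -15.4, 58.1).
Then from the A sphere: z² = 148.77² − (x + 4.5)² − (y + 89.9)² with x = -15.396, y = 58.098, so z ≈ 10.506 ≈ 10.5 km.

depth ≈ 10.5 km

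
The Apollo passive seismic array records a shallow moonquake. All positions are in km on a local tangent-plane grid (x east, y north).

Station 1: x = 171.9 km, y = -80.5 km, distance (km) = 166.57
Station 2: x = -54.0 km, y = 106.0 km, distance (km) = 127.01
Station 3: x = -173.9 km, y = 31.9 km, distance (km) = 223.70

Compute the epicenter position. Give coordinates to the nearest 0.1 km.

49.8 km east, 32.8 km north

Circle about each station: (x − 171.9)² + (y + 80.5)² = 166.57²; (x + 54.0)² + (y − 106.0)² = 127.01²; (x + 173.9)² + (y − 31.9)² = 223.70².
Subtracting the Station 1 equation from the Station 2 and Station 3 equations removes the quadratic terms:
-451.8 x + 373.0 y = -10263.84
-691.6 x + 224.8 y = -27067.17
Solving the 2×2 system: x ≈ 49.8, y ≈ 32.8 km.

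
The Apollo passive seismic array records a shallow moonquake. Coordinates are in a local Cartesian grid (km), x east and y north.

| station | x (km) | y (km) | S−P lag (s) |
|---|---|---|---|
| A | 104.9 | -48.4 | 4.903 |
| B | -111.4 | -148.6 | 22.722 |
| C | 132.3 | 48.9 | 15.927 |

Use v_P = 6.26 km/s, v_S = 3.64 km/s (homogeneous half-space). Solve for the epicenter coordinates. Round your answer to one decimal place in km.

x ≈ 72.4 km, y ≈ -76.0 km

Distance from S−P lag: d = Δt · v_P v_S / (v_P − v_S) = Δt · (6.26·3.64)/(6.26−3.64) ≈ 8.6971·Δt.
So d_A = 42.64, d_B = 197.62, d_C = 138.52 km.
Circle about each station: (x − 104.9)² + (y + 48.4)² = 42.64²; (x + 111.4)² + (y + 148.6)² = 197.62²; (x − 132.3)² + (y − 48.9)² = 138.52².
Subtracting the A equation from the B and C equations removes the quadratic terms:
-432.6 x − 200.4 y = -16090.14
54.8 x + 194.6 y = -10821.69
Solving the 2×2 system: x ≈ 72.4, y ≈ -76.0 km.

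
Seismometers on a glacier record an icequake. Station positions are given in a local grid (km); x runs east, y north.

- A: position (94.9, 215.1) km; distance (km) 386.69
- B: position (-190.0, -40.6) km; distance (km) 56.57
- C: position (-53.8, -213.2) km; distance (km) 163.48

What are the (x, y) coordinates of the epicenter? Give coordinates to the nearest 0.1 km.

Circle about each station: (x − 94.9)² + (y − 215.1)² = 386.69²; (x + 190.0)² + (y + 40.6)² = 56.57²; (x + 53.8)² + (y + 213.2)² = 163.48².
Subtracting pairs of circle equations eliminates x²+y² and gives linear equations (the radical axes):
-569.8 x − 511.4 y = 128803.33
-297.4 x − 856.6 y = 115878.11
Solving the 2×2 system: x ≈ -152.0, y ≈ -82.5 km.
Check against A (with the unrounded x, y): √((x − 94.9)²+(y − 215.1)²) = 386.69 ≈ 386.69 km. ✓

-152.0 km east, -82.5 km north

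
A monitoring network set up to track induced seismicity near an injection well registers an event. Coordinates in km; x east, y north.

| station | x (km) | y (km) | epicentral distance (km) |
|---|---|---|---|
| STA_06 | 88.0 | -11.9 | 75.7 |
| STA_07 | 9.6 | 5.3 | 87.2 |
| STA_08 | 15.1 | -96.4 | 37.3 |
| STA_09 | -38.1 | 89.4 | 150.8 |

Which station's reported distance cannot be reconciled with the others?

STA_09

Solve using three stations at a time. Using STA_06, STA_07, STA_08 (subtract circle equations pairwise → linear system) gives (x, y) ≈ (45.2, -74.3).
Distances from that point to each station vs reported:
  STA_06: calculated 75.7 vs reported 75.7 → residual 0.0 km
  STA_07: calculated 87.2 vs reported 87.2 → residual 0.0 km
  STA_08: calculated 37.3 vs reported 37.3 → residual 0.0 km
  STA_09: calculated 183.7 vs reported 150.8 → residual 32.9 km
STA_06, STA_07, STA_08 are mutually consistent (residuals ≈ 0); STA_09 is off by 32.9 km.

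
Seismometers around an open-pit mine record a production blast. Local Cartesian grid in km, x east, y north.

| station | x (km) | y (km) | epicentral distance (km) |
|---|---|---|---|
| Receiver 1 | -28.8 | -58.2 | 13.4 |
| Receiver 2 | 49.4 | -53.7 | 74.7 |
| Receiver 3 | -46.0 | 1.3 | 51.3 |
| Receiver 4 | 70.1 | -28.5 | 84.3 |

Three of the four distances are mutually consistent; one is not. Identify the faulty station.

Solve using three stations at a time. Using Receiver 1, Receiver 2, Receiver 3 (subtract circle equations pairwise → linear system) gives (x, y) ≈ (-24.8, -45.4).
Distances from that point to each station vs reported:
  Receiver 1: calculated 13.4 vs reported 13.4 → residual 0.0 km
  Receiver 2: calculated 74.7 vs reported 74.7 → residual 0.0 km
  Receiver 3: calculated 51.3 vs reported 51.3 → residual 0.0 km
  Receiver 4: calculated 96.4 vs reported 84.3 → residual 12.1 km
Receiver 1, Receiver 2, Receiver 3 are mutually consistent (residuals ≈ 0); Receiver 4 is off by 12.1 km.

Receiver 4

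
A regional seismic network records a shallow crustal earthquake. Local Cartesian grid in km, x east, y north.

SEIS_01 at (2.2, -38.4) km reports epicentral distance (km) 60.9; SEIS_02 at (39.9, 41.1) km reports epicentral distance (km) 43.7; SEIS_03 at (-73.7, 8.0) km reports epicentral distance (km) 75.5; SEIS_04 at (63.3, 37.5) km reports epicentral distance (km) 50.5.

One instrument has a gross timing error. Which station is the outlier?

SEIS_04

Solve using three stations at a time. Using SEIS_01, SEIS_02, SEIS_03 (subtract circle equations pairwise → linear system) gives (x, y) ≈ (0.4, 22.5).
Distances from that point to each station vs reported:
  SEIS_01: calculated 60.9 vs reported 60.9 → residual 0.0 km
  SEIS_02: calculated 43.7 vs reported 43.7 → residual 0.0 km
  SEIS_03: calculated 75.5 vs reported 75.5 → residual 0.0 km
  SEIS_04: calculated 64.7 vs reported 50.5 → residual 14.2 km
SEIS_01, SEIS_02, SEIS_03 are mutually consistent (residuals ≈ 0); SEIS_04 is off by 14.2 km.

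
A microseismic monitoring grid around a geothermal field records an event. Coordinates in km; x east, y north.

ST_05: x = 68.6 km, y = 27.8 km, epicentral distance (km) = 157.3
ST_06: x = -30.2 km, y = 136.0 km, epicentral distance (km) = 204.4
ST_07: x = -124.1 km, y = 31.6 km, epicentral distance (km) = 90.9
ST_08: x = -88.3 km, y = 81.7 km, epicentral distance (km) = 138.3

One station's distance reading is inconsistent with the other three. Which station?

ST_05

Solve using three stations at a time. Using ST_06, ST_07, ST_08 (subtract circle equations pairwise → linear system) gives (x, y) ≈ (-99.8, -56.3).
Distances from that point to each station vs reported:
  ST_05: calculated 188.3 vs reported 157.3 → residual 31.0 km
  ST_06: calculated 204.6 vs reported 204.4 → residual 0.2 km
  ST_07: calculated 91.2 vs reported 90.9 → residual 0.3 km
  ST_08: calculated 138.5 vs reported 138.3 → residual 0.2 km
ST_06, ST_07, ST_08 are mutually consistent (residuals ≈ 0); ST_05 is off by 31.0 km.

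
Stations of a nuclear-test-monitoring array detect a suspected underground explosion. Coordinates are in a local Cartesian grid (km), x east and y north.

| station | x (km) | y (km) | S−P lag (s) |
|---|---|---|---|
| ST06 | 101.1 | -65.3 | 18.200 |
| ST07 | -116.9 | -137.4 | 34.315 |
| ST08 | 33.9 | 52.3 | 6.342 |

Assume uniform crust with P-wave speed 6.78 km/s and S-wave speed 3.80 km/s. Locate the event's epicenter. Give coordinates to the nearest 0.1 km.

74.0 km east, 89.7 km north

Distance from S−P lag: d = Δt · v_P v_S / (v_P − v_S) = Δt · (6.78·3.80)/(6.78−3.80) ≈ 8.6456·Δt.
So d_ST06 = 157.35, d_ST07 = 296.68, d_ST08 = 54.83 km.
Circle about each station: (x − 101.1)² + (y + 65.3)² = 157.35²; (x + 116.9)² + (y + 137.4)² = 296.68²; (x − 33.9)² + (y − 52.3)² = 54.83².
Subtracting pairs of circle equations eliminates x²+y² and gives linear equations (the radical axes):
-436.0 x − 144.2 y = -45200.93
-134.4 x + 235.2 y = 11151.89
Solving the 2×2 system: x ≈ 74.0, y ≈ 89.7 km.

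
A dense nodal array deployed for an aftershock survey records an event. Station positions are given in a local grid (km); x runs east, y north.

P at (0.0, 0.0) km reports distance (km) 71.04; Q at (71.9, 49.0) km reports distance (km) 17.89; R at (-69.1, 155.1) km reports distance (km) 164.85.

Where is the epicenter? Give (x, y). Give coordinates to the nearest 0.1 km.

54.3 km east, 45.8 km north

Circle about each station: x² + y² = 71.04²; (x − 71.9)² + (y − 49.0)² = 17.89²; (x + 69.1)² + (y − 155.1)² = 164.85².
Subtracting the P equation from the Q and R equations removes the quadratic terms:
143.8 x + 98.0 y = 12297.24
-138.2 x + 310.2 y = 6701.98
Solving the 2×2 system: x ≈ 54.3, y ≈ 45.8 km.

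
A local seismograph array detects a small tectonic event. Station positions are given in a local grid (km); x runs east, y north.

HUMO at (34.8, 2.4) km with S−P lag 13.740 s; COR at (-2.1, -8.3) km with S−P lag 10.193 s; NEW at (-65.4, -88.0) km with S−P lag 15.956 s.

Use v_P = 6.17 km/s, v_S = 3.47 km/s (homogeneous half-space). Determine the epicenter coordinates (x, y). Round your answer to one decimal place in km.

Distance from S−P lag: d = Δt · v_P v_S / (v_P − v_S) = Δt · (6.17·3.47)/(6.17−3.47) ≈ 7.9296·Δt.
So d_HUMO = 108.95, d_COR = 80.83, d_NEW = 126.52 km.
Circle about each station: (x − 34.8)² + (y − 2.4)² = 108.95²; (x + 2.1)² + (y + 8.3)² = 80.83²; (x + 65.4)² + (y + 88.0)² = 126.52².
Subtracting the HUMO equation from the COR and NEW equations removes the quadratic terms:
-73.8 x − 21.4 y = 4193.11
-200.4 x − 180.8 y = 6667.15
Solving the 2×2 system: x ≈ -68.0, y ≈ 38.5 km.

x ≈ -68.0 km, y ≈ 38.5 km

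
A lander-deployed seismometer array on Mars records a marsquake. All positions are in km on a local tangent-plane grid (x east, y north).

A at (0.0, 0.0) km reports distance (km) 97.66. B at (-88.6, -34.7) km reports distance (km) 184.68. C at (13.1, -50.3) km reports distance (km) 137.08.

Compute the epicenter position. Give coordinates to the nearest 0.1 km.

Circle about each station: x² + y² = 97.66²; (x + 88.6)² + (y + 34.7)² = 184.68²; (x − 13.1)² + (y + 50.3)² = 137.08².
Subtracting the A equation from the B and C equations removes the quadratic terms:
-177.2 x − 69.4 y = -15515.18
26.2 x − 100.6 y = -6551.75
Solving the 2×2 system: x ≈ 56.3, y ≈ 79.8 km.

(56.3, 79.8)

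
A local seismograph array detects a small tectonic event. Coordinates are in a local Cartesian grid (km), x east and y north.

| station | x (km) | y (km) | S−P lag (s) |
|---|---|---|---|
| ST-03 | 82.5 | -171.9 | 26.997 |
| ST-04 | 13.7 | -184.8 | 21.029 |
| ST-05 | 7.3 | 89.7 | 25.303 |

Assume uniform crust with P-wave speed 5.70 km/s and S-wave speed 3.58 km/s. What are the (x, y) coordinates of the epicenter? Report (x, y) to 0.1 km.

Distance from S−P lag: d = Δt · v_P v_S / (v_P − v_S) = Δt · (5.70·3.58)/(5.70−3.58) ≈ 9.6255·Δt.
So d_ST-03 = 259.86, d_ST-04 = 202.41, d_ST-05 = 243.55 km.
Circle about each station: (x − 82.5)² + (y + 171.9)² = 259.86²; (x − 13.7)² + (y + 184.8)² = 202.41²; (x − 7.3)² + (y − 89.7)² = 243.55².
Subtracting the ST-03 equation from the ST-04 and ST-05 equations removes the quadratic terms:
-137.6 x − 25.8 y = 24540.28
-150.4 x + 523.2 y = -20045.86
Solving the 2×2 system: x ≈ -162.4, y ≈ -85.0 km.

-162.4 km east, -85.0 km north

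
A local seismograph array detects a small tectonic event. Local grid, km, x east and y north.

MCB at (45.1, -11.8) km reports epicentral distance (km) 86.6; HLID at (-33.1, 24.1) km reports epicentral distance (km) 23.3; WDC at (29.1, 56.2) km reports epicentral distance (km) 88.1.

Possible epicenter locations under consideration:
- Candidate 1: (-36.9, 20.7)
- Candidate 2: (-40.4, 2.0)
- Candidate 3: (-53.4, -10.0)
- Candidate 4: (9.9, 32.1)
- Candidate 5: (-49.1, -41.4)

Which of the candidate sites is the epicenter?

For each candidate, compare |candidate − station| to the reported distance:
Candidate 1: residuals MCB 1.6, HLID 18.2, WDC 13.2 → max 18.2 km
Candidate 2: residuals MCB 0.0, HLID 0.0, WDC 0.0 → max 0.0 km
Candidate 3: residuals MCB 11.9, HLID 16.4, WDC 17.7 → max 17.7 km
Candidate 4: residuals MCB 30.3, HLID 20.4, WDC 57.3 → max 57.3 km
Candidate 5: residuals MCB 12.1, HLID 44.1, WDC 37.0 → max 44.1 km
Only Candidate 2 has all residuals ≈ 0.

Candidate 2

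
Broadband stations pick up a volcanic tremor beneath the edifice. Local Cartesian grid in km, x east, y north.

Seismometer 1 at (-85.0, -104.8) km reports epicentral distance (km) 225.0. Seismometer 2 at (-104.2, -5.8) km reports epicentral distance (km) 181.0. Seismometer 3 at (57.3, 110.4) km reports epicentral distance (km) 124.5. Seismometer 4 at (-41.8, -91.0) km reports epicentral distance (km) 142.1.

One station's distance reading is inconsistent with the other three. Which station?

Seismometer 1

Solve using three stations at a time. Using Seismometer 2, Seismometer 3, Seismometer 4 (subtract circle equations pairwise → linear system) gives (x, y) ≈ (76.7, -12.6).
Distances from that point to each station vs reported:
  Seismometer 1: calculated 186.1 vs reported 225.0 → residual 38.9 km
  Seismometer 2: calculated 181.0 vs reported 181.0 → residual 0.0 km
  Seismometer 3: calculated 124.5 vs reported 124.5 → residual 0.0 km
  Seismometer 4: calculated 142.1 vs reported 142.1 → residual 0.0 km
Seismometer 2, Seismometer 3, Seismometer 4 are mutually consistent (residuals ≈ 0); Seismometer 1 is off by 38.9 km.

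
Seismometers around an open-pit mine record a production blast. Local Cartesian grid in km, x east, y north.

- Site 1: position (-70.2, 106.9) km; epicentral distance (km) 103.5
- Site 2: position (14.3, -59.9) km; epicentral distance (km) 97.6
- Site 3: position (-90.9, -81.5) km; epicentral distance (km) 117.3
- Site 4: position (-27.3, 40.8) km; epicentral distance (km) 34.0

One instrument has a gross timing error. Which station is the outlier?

Site 3

Solve using three stations at a time. Using Site 1, Site 2, Site 4 (subtract circle equations pairwise → linear system) gives (x, y) ≈ (6.3, 37.3).
Distances from that point to each station vs reported:
  Site 1: calculated 103.4 vs reported 103.5 → residual 0.1 km
  Site 2: calculated 97.5 vs reported 97.6 → residual 0.1 km
  Site 3: calculated 153.5 vs reported 117.3 → residual 36.2 km
  Site 4: calculated 33.8 vs reported 34.0 → residual 0.2 km
Site 1, Site 2, Site 4 are mutually consistent (residuals ≈ 0); Site 3 is off by 36.2 km.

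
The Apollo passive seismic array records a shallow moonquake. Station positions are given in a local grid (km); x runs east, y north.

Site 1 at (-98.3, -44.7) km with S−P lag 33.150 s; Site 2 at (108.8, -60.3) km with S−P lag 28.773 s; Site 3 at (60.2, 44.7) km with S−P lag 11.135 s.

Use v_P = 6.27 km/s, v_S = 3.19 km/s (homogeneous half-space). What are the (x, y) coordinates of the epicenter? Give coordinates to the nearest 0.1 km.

x ≈ 45.5 km, y ≈ 115.5 km

Distance from S−P lag: d = Δt · v_P v_S / (v_P − v_S) = Δt · (6.27·3.19)/(6.27−3.19) ≈ 6.4939·Δt.
So d_Site 1 = 215.27, d_Site 2 = 186.85, d_Site 3 = 72.31 km.
Circle about each station: (x + 98.3)² + (y + 44.7)² = 215.27²; (x − 108.8)² + (y + 60.3)² = 186.85²; (x − 60.2)² + (y − 44.7)² = 72.31².
Subtracting pairs of circle equations eliminates x²+y² and gives linear equations (the radical axes):
414.2 x − 31.2 y = 15240.80
317.0 x + 178.8 y = 35073.59
Solving the 2×2 system: x ≈ 45.5, y ≈ 115.5 km.
Check against Site 1 (with the unrounded x, y): √((x + 98.3)²+(y + 44.7)²) = 215.27 ≈ 215.27 km. ✓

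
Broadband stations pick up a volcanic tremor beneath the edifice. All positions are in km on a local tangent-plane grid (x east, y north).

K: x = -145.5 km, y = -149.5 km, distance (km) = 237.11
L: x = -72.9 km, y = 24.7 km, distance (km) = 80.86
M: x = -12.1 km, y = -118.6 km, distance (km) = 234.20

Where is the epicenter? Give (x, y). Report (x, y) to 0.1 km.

x ≈ -124.8 km, y ≈ 86.7 km

Circle about each station: (x + 145.5)² + (y + 149.5)² = 237.11²; (x + 72.9)² + (y − 24.7)² = 80.86²; (x + 12.1)² + (y + 118.6)² = 234.20².
Subtracting the K equation from the L and M equations removes the quadratic terms:
145.2 x + 348.4 y = 12086.81
266.8 x + 61.8 y = -27936.62
Solving the 2×2 system: x ≈ -124.8, y ≈ 86.7 km.
Check against K (with the unrounded x, y): √((x + 145.5)²+(y + 149.5)²) = 237.11 ≈ 237.11 km. ✓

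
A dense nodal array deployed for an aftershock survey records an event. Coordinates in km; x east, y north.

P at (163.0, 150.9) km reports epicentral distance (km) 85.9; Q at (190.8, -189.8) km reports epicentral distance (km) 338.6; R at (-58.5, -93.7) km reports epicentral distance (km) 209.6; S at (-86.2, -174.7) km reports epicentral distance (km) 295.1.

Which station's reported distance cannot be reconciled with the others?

P

Solve using three stations at a time. Using Q, R, S (subtract circle equations pairwise → linear system) gives (x, y) ≈ (18.0, 101.3).
Distances from that point to each station vs reported:
  P: calculated 153.3 vs reported 85.9 → residual 67.4 km
  Q: calculated 338.5 vs reported 338.6 → residual 0.1 km
  R: calculated 209.4 vs reported 209.6 → residual 0.2 km
  S: calculated 295.0 vs reported 295.1 → residual 0.1 km
Q, R, S are mutually consistent (residuals ≈ 0); P is off by 67.4 km.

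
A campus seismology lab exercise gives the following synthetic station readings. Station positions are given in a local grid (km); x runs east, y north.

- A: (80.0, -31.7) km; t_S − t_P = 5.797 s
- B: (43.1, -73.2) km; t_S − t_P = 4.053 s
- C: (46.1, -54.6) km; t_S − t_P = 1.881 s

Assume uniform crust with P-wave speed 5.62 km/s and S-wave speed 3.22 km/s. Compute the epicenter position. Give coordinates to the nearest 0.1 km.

(37.8, -43.1)

Distance from S−P lag: d = Δt · v_P v_S / (v_P − v_S) = Δt · (5.62·3.22)/(5.62−3.22) ≈ 7.5402·Δt.
So d_A = 43.71, d_B = 30.56, d_C = 14.18 km.
Circle about each station: (x − 80.0)² + (y + 31.7)² = 43.71²; (x − 43.1)² + (y + 73.2)² = 30.56²; (x − 46.1)² + (y + 54.6)² = 14.18².
Subtracting the A equation from the B and C equations removes the quadratic terms:
-73.8 x − 83.0 y = 787.61
-67.8 x − 45.8 y = -589.03
Solving the 2×2 system: x ≈ 37.8, y ≈ -43.1 km.
Check against A (with the unrounded x, y): √((x − 80.0)²+(y + 31.7)²) = 43.71 ≈ 43.71 km. ✓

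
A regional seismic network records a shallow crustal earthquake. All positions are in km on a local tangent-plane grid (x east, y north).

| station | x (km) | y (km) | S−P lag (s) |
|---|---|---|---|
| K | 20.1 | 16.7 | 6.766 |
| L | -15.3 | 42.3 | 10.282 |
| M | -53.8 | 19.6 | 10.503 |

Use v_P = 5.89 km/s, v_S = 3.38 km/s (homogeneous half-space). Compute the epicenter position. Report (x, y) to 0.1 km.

Distance from S−P lag: d = Δt · v_P v_S / (v_P − v_S) = Δt · (5.89·3.38)/(5.89−3.38) ≈ 7.9316·Δt.
So d_K = 53.66, d_L = 81.55, d_M = 83.31 km.
Circle about each station: (x − 20.1)² + (y − 16.7)² = 53.66²; (x + 15.3)² + (y − 42.3)² = 81.55²; (x + 53.8)² + (y − 19.6)² = 83.31².
Subtracting the K equation from the L and M equations removes the quadratic terms:
-70.8 x + 51.2 y = -2430.53
-147.8 x + 5.8 y = -1465.46
Solving the 2×2 system: x ≈ 8.5, y ≈ -35.7 km.

(8.5, -35.7)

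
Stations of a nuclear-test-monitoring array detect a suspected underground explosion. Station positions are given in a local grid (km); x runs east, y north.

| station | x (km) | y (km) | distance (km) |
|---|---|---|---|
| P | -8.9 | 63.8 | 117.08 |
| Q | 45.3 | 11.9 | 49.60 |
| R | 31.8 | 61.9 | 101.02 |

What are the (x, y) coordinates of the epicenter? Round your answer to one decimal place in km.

49.8 km east, -37.5 km north

Circle about each station: (x + 8.9)² + (y − 63.8)² = 117.08²; (x − 45.3)² + (y − 11.9)² = 49.60²; (x − 31.8)² + (y − 61.9)² = 101.02².
Subtracting the P equation from the Q and R equations removes the quadratic terms:
108.4 x − 103.8 y = 9291.62
81.4 x − 3.8 y = 4195.89
Solving the 2×2 system: x ≈ 49.8, y ≈ -37.5 km.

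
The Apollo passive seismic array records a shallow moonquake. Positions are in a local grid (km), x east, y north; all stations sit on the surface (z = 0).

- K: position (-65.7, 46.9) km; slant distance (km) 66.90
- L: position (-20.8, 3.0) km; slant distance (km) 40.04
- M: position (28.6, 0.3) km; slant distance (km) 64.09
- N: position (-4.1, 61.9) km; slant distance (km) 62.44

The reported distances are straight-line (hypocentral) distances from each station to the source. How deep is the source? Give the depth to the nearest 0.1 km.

z ≈ 38.1 km

Each station gives a sphere (x−x_i)² + (y−y_i)² + z² = d_i² (stations at z=0).
Subtracting the K sphere from L and M: z² cancels, leaving linear equations in x and y:
89.8 x − 87.8 y = -3202.05
188.6 x − 93.2 y = -5329.97
Solving: x ≈ -20.702, y ≈ 15.297 km (keep extra digits for the depth step; rounded: -20.7, 15.3).
Then from the K sphere: z² = 66.90² − (x + 65.7)² − (y − 46.9)² with x = -20.702, y = 15.297, so z ≈ 38.106 ≈ 38.1 km.
Check against N (with the unrounded solution): distance 62.45 ≈ 62.44 km. ✓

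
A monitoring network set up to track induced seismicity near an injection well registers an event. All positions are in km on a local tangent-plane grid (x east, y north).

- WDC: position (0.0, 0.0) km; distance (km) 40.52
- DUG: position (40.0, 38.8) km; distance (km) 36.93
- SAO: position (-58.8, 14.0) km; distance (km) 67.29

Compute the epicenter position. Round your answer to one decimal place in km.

3.1 km east, 40.4 km north

Circle about each station: x² + y² = 40.52²; (x − 40.0)² + (y − 38.8)² = 36.93²; (x + 58.8)² + (y − 14.0)² = 67.29².
Subtracting pairs of circle equations eliminates x²+y² and gives linear equations (the radical axes):
80.0 x + 77.6 y = 3383.49
-117.6 x + 28.0 y = 767.37
Solving the 2×2 system: x ≈ 3.1, y ≈ 40.4 km.
Check against WDC (with the unrounded x, y): √(x²+y²) = 40.53 ≈ 40.52 km. ✓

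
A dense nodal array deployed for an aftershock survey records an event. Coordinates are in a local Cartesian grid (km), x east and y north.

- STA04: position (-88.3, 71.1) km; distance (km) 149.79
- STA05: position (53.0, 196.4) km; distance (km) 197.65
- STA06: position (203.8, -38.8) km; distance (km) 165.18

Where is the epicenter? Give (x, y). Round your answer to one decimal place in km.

(43.0, -1.0)

Circle about each station: (x + 88.3)² + (y − 71.1)² = 149.79²; (x − 53.0)² + (y − 196.4)² = 197.65²; (x − 203.8)² + (y + 38.8)² = 165.18².
Subtracting pairs of circle equations eliminates x²+y² and gives linear equations (the radical axes):
282.6 x + 250.6 y = 11901.38
584.2 x − 219.8 y = 25340.39
Solving the 2×2 system: x ≈ 43.0, y ≈ -1.0 km.
Check against STA04 (with the unrounded x, y): √((x + 88.3)²+(y − 71.1)²) = 149.79 ≈ 149.79 km. ✓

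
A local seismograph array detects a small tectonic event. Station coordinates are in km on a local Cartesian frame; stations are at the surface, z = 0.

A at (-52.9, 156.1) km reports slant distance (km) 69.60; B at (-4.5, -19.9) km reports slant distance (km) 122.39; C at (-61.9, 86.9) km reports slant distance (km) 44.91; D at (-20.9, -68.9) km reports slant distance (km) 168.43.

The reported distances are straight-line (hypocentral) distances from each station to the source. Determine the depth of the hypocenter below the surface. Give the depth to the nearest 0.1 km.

depth ≈ 27.1 km

Each station gives a sphere (x−x_i)² + (y−y_i)² + z² = d_i² (stations at z=0).
Subtracting the A sphere from B and C: z² cancels, leaving linear equations in x and y:
96.8 x − 352.0 y = -36884.51
-18.0 x − 138.4 y = -12955.15
Solving: x ≈ -27.598, y ≈ 97.196 km (keep extra digits for the depth step; rounded: -27.6, 97.2).
Then from the A sphere: z² = 69.60² − (x + 52.9)² − (y − 156.1)² with x = -27.598, y = 97.196, so z ≈ 27.098 ≈ 27.1 km.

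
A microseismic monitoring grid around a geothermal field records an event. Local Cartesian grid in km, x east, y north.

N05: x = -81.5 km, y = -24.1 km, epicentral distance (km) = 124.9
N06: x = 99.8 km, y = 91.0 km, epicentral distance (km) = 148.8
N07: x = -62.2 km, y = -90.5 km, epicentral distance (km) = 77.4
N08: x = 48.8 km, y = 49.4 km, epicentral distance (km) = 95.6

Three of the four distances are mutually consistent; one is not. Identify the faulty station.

Solve using three stations at a time. Using N05, N06, N08 (subtract circle equations pairwise → linear system) gives (x, y) ≈ (41.3, -45.7).
Distances from that point to each station vs reported:
  N05: calculated 124.7 vs reported 124.9 → residual 0.2 km
  N06: calculated 148.6 vs reported 148.8 → residual 0.2 km
  N07: calculated 112.8 vs reported 77.4 → residual 35.4 km
  N08: calculated 95.3 vs reported 95.6 → residual 0.3 km
N05, N06, N08 are mutually consistent (residuals ≈ 0); N07 is off by 35.4 km.

N07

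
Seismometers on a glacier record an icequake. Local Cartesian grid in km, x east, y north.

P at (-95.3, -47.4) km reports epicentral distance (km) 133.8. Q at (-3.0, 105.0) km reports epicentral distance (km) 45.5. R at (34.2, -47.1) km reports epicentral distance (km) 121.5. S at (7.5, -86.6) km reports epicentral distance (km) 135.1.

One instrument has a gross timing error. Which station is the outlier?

S

Solve using three stations at a time. Using P, Q, R (subtract circle equations pairwise → linear system) gives (x, y) ≈ (-18.7, 62.3).
Distances from that point to each station vs reported:
  P: calculated 133.8 vs reported 133.8 → residual 0.0 km
  Q: calculated 45.5 vs reported 45.5 → residual 0.0 km
  R: calculated 121.5 vs reported 121.5 → residual 0.0 km
  S: calculated 151.2 vs reported 135.1 → residual 16.1 km
P, Q, R are mutually consistent (residuals ≈ 0); S is off by 16.1 km.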